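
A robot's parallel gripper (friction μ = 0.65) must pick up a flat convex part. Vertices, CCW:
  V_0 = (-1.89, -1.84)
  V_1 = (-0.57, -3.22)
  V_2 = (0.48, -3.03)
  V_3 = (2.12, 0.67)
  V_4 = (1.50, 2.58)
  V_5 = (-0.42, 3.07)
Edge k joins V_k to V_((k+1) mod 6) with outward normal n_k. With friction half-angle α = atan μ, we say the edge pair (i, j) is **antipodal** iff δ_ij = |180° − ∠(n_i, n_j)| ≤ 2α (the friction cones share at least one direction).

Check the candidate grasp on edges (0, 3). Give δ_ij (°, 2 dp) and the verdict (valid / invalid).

α = atan 0.65 = 33.02°;  2α = 66.05°
edge 0: e_0 = (+1.32, -1.38);  n_0 = (-0.7226, -0.6912)
edge 3: e_3 = (-0.62, +1.91);  n_3 = (+0.9511, +0.3087)
∠(n_0, n_3) = 154.26°
δ = |180° − 154.26°| = 25.74°
25.74° ≤ 2α = 66.05°  →  valid

δ = 25.74°, valid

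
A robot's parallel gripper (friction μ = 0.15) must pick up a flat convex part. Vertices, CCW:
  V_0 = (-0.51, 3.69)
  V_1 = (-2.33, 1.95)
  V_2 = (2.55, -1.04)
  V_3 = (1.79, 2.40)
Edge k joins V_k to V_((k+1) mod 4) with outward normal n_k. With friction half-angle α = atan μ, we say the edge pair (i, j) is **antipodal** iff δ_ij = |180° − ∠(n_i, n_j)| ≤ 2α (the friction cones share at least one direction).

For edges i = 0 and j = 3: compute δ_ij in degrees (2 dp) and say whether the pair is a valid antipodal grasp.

δ = 107.00°, invalid

α = atan 0.15 = 8.53°;  2α = 17.06°
edge 0: e_0 = (-1.82, -1.74);  n_0 = (-0.6910, +0.7228)
edge 3: e_3 = (-2.30, +1.29);  n_3 = (+0.4892, +0.8722)
∠(n_0, n_3) = 73.00°
δ = |180° − 73.00°| = 107.00°
107.00° > 2α = 17.06°  →  invalid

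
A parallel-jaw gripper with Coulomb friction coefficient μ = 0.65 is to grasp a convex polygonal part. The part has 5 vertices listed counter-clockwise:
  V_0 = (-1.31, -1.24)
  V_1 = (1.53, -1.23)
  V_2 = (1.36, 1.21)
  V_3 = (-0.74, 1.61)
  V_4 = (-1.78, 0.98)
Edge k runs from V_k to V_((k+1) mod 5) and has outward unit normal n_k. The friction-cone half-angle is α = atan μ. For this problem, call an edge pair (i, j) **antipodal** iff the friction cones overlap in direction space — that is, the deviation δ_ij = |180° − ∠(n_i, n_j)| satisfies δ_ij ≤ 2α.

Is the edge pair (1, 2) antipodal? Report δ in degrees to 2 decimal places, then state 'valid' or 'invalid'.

α = atan 0.65 = 33.02°;  2α = 66.05°
edge 1: e_1 = (-0.17, +2.44);  n_1 = (+0.9976, +0.0695)
edge 2: e_2 = (-2.10, +0.40);  n_2 = (+0.1871, +0.9823)
∠(n_1, n_2) = 75.23°
δ = |180° − 75.23°| = 104.77°
104.77° > 2α = 66.05°  →  invalid

δ = 104.77°, invalid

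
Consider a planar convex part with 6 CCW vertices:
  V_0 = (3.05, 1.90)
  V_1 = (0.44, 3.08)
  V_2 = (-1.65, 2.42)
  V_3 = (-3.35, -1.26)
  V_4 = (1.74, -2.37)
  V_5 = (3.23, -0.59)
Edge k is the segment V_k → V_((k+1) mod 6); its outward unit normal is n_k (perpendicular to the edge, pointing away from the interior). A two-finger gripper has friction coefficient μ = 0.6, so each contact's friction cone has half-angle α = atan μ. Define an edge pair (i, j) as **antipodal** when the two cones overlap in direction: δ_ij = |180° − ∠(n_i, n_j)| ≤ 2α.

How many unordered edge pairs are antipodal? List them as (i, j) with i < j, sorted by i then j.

α = atan 0.6 = 30.96°;  2α = 61.93°
n_0 = (+0.4120, +0.9112)
n_1 = (-0.3011, +0.9536)
n_2 = (-0.9078, +0.4194)
n_3 = (-0.2131, -0.9770)
n_4 = (+0.7668, -0.6419)
n_5 = (+0.9974, +0.0721)
  (0,1): δ = 138.15°  ·
  (0,2): δ = 90.47°  ·
  (0,3): δ = 12.03°  ✓
  (0,4): δ = 74.40°  ·
  (0,5): δ = 118.46°  ·
  (1,2): δ = 132.32°  ·
  (1,3): δ = 29.83°  ✓
  (1,4): δ = 32.54°  ✓
  (1,5): δ = 76.61°  ·
  (2,3): δ = 77.51°  ·
  (2,4): δ = 15.14°  ✓
  (2,5): δ = 28.93°  ✓
  (3,4): δ = 117.63°  ·
  (3,5): δ = 73.56°  ·
  (4,5): δ = 135.93°  ·
antipodal pairs: 5

count = 5; pairs: (0,3), (1,3), (1,4), (2,4), (2,5)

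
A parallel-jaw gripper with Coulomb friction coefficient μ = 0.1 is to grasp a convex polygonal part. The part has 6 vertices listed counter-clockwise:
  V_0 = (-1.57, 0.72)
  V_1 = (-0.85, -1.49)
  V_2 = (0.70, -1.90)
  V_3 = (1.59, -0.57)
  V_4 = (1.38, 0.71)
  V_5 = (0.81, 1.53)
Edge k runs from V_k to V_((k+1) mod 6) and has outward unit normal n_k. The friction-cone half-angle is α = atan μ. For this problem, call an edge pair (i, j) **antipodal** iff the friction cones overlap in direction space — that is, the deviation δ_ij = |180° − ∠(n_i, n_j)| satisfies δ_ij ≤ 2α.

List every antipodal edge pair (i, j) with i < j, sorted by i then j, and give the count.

count = 1; pairs: (0,3)

α = atan 0.1 = 5.71°;  2α = 11.42°
n_0 = (-0.9508, -0.3098)
n_1 = (-0.2557, -0.9668)
n_2 = (+0.8311, -0.5561)
n_3 = (+0.9868, +0.1619)
n_4 = (+0.8211, +0.5708)
n_5 = (-0.3222, +0.9467)
  (0,1): δ = 122.86°  ·
  (0,2): δ = 51.83°  ·
  (0,3): δ = 8.73°  ✓
  (0,4): δ = 16.76°  ·
  (0,5): δ = 90.75°  ·
  (1,2): δ = 108.97°  ·
  (1,3): δ = 65.87°  ·
  (1,4): δ = 40.38°  ·
  (1,5): δ = 33.61°  ·
  (2,3): δ = 136.89°  ·
  (2,4): δ = 111.41°  ·
  (2,5): δ = 37.42°  ·
  (3,4): δ = 154.51°  ·
  (3,5): δ = 80.52°  ·
  (4,5): δ = 106.01°  ·
antipodal pairs: 1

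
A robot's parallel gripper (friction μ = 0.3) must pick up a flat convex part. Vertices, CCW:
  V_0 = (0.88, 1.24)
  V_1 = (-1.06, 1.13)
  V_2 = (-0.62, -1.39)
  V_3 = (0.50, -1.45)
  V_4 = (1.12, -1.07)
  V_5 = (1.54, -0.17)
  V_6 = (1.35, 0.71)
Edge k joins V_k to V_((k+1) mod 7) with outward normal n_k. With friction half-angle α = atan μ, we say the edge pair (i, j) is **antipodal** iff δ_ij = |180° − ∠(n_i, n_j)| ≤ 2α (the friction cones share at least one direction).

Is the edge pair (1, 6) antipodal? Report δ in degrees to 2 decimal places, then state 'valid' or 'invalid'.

δ = 31.66°, valid

α = atan 0.3 = 16.70°;  2α = 33.40°
edge 1: e_1 = (+0.44, -2.52);  n_1 = (-0.9851, -0.1720)
edge 6: e_6 = (-0.47, +0.53);  n_6 = (+0.7482, +0.6635)
∠(n_1, n_6) = 148.34°
δ = |180° − 148.34°| = 31.66°
31.66° ≤ 2α = 33.40°  →  valid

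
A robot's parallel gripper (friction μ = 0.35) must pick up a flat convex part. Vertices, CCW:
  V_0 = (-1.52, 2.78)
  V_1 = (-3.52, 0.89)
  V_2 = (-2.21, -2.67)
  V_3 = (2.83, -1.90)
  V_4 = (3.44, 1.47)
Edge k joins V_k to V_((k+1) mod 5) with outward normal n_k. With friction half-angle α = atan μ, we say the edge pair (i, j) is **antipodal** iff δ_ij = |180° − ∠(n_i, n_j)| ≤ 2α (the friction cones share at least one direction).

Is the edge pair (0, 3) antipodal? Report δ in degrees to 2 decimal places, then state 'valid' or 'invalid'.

α = atan 0.35 = 19.29°;  2α = 38.58°
edge 0: e_0 = (-2.00, -1.89);  n_0 = (-0.6868, +0.7268)
edge 3: e_3 = (+0.61, +3.37);  n_3 = (+0.9840, -0.1781)
∠(n_0, n_3) = 143.64°
δ = |180° − 143.64°| = 36.36°
36.36° ≤ 2α = 38.58°  →  valid

δ = 36.36°, valid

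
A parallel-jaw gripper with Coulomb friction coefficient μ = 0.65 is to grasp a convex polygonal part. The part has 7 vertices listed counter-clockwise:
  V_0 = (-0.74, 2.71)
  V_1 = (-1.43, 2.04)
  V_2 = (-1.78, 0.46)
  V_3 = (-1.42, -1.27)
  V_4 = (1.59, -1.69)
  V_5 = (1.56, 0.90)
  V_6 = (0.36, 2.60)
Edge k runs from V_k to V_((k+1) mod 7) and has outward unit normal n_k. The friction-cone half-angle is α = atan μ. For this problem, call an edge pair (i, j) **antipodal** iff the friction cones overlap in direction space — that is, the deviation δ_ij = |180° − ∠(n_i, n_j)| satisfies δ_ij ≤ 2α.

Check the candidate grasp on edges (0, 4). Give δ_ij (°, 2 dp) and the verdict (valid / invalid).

δ = 46.51°, valid

α = atan 0.65 = 33.02°;  2α = 66.05°
edge 0: e_0 = (-0.69, -0.67);  n_0 = (-0.6966, +0.7174)
edge 4: e_4 = (-0.03, +2.59);  n_4 = (+0.9999, +0.0116)
∠(n_0, n_4) = 133.49°
δ = |180° − 133.49°| = 46.51°
46.51° ≤ 2α = 66.05°  →  valid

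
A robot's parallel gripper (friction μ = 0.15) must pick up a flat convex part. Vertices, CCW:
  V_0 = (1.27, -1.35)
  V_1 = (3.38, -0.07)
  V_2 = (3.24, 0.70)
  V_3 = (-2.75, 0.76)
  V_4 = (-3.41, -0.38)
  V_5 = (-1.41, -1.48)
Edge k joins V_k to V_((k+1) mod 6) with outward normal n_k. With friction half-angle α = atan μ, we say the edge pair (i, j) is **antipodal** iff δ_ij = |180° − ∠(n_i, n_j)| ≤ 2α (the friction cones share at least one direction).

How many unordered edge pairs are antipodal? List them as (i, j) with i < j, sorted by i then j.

α = atan 0.15 = 8.53°;  2α = 17.06°
n_0 = (+0.5187, -0.8550)
n_1 = (+0.9839, +0.1789)
n_2 = (+0.0100, +0.9999)
n_3 = (-0.8654, +0.5010)
n_4 = (-0.4819, -0.8762)
n_5 = (+0.0485, -0.9988)
  (0,1): δ = 110.94°  ·
  (0,2): δ = 31.82°  ·
  (0,3): δ = 28.69°  ·
  (0,4): δ = 119.95°  ·
  (0,5): δ = 151.53°  ·
  (1,2): δ = 100.88°  ·
  (1,3): δ = 40.37°  ·
  (1,4): δ = 50.88°  ·
  (1,5): δ = 82.47°  ·
  (2,3): δ = 119.49°  ·
  (2,4): δ = 28.24°  ·
  (2,5): δ = 3.35°  ✓
  (3,4): δ = 88.74°  ·
  (3,5): δ = 57.15°  ·
  (4,5): δ = 148.41°  ·
antipodal pairs: 1

count = 1; pairs: (2,5)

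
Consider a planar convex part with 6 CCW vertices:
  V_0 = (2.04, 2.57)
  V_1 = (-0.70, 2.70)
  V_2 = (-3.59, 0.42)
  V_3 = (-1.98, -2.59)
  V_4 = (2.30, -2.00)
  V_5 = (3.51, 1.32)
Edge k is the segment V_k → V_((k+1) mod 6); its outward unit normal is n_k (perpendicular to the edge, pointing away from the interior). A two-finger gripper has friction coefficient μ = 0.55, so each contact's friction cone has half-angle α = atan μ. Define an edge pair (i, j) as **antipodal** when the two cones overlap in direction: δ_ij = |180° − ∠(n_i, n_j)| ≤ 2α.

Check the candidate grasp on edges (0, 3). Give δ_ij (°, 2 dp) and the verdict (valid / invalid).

δ = 10.57°, valid

α = atan 0.55 = 28.81°;  2α = 57.62°
edge 0: e_0 = (-2.74, +0.13);  n_0 = (+0.0474, +0.9989)
edge 3: e_3 = (+4.28, +0.59);  n_3 = (+0.1366, -0.9906)
∠(n_0, n_3) = 169.43°
δ = |180° − 169.43°| = 10.57°
10.57° ≤ 2α = 57.62°  →  valid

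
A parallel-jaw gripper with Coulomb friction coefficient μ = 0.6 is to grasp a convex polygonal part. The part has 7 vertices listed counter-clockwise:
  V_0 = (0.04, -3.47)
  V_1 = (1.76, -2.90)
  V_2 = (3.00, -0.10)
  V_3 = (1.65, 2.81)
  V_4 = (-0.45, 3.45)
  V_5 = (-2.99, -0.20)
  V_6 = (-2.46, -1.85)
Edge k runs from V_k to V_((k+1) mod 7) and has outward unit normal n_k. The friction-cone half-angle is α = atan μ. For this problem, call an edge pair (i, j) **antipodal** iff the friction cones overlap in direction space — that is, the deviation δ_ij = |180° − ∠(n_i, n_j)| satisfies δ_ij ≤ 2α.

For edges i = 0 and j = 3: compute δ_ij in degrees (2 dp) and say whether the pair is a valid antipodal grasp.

δ = 35.28°, valid

α = atan 0.6 = 30.96°;  2α = 61.93°
edge 0: e_0 = (+1.72, +0.57);  n_0 = (+0.3146, -0.9492)
edge 3: e_3 = (-2.10, +0.64);  n_3 = (+0.2915, +0.9566)
∠(n_0, n_3) = 144.72°
δ = |180° − 144.72°| = 35.28°
35.28° ≤ 2α = 61.93°  →  valid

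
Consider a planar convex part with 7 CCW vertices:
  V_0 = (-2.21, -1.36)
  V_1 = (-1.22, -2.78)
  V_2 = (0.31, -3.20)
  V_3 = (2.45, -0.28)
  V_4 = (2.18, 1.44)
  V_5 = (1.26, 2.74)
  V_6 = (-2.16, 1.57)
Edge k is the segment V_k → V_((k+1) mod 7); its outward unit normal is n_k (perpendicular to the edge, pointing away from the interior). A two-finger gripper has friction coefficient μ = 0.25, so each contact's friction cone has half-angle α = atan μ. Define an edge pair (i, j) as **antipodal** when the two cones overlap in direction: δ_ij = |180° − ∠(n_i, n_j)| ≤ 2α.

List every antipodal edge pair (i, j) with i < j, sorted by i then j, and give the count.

α = atan 0.25 = 14.04°;  2α = 28.07°
n_0 = (-0.8203, -0.5719)
n_1 = (-0.2647, -0.9643)
n_2 = (+0.8066, -0.5911)
n_3 = (+0.9879, +0.1551)
n_4 = (+0.8163, +0.5777)
n_5 = (-0.3237, +0.9462)
n_6 = (-0.9999, +0.0171)
  (0,1): δ = 140.23°  ·
  (0,2): δ = 71.12°  ·
  (0,3): δ = 25.96°  ✓
  (0,4): δ = 0.40°  ✓
  (0,5): δ = 74.00°  ·
  (0,6): δ = 144.14°  ·
  (1,2): δ = 110.89°  ·
  (1,3): δ = 65.73°  ·
  (1,4): δ = 39.36°  ·
  (1,5): δ = 34.24°  ·
  (1,6): δ = 104.37°  ·
  (2,3): δ = 134.84°  ·
  (2,4): δ = 108.48°  ·
  (2,5): δ = 34.88°  ·
  (2,6): δ = 35.26°  ·
  (3,4): δ = 153.63°  ·
  (3,5): δ = 80.04°  ·
  (3,6): δ = 9.90°  ✓
  (4,5): δ = 106.40°  ·
  (4,6): δ = 36.26°  ·
  (5,6): δ = 109.86°  ·
antipodal pairs: 3

count = 3; pairs: (0,3), (0,4), (3,6)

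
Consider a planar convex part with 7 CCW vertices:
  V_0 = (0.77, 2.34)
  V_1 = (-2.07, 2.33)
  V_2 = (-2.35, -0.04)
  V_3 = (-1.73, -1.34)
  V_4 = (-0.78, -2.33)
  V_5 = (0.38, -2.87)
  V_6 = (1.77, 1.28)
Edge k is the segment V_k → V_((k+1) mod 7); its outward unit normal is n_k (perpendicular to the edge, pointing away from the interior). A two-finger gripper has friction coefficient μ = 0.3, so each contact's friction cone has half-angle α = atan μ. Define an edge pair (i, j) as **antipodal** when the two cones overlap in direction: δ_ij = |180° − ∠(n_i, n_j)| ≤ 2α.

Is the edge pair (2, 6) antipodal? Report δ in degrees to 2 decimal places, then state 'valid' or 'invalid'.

α = atan 0.3 = 16.70°;  2α = 33.40°
edge 2: e_2 = (+0.62, -1.30);  n_2 = (-0.9026, -0.4305)
edge 6: e_6 = (-1.00, +1.06);  n_6 = (+0.7274, +0.6862)
∠(n_2, n_6) = 162.17°
δ = |180° − 162.17°| = 17.83°
17.83° ≤ 2α = 33.40°  →  valid

δ = 17.83°, valid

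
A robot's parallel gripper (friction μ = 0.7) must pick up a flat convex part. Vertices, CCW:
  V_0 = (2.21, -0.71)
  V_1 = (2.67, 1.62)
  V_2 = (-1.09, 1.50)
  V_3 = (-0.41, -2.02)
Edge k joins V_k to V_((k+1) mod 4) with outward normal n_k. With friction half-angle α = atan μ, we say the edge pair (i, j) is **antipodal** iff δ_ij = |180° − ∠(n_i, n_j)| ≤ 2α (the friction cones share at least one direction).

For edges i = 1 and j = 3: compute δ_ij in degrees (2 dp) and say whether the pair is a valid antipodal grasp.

δ = 24.74°, valid

α = atan 0.7 = 34.99°;  2α = 69.98°
edge 1: e_1 = (-3.76, -0.12);  n_1 = (-0.0319, +0.9995)
edge 3: e_3 = (+2.62, +1.31);  n_3 = (+0.4472, -0.8944)
∠(n_1, n_3) = 155.26°
δ = |180° − 155.26°| = 24.74°
24.74° ≤ 2α = 69.98°  →  valid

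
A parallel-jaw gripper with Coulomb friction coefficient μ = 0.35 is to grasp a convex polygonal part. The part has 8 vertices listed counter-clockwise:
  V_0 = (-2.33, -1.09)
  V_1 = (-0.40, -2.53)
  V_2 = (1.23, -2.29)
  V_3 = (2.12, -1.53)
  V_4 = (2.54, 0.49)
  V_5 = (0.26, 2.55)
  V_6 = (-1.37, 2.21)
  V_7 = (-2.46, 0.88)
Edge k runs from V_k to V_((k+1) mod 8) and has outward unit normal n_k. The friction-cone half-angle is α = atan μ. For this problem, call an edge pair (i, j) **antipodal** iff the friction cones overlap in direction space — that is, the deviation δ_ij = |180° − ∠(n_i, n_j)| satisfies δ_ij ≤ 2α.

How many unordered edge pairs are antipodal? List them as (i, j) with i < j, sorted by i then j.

count = 6; pairs: (0,4), (1,5), (2,5), (2,6), (3,6), (3,7)

α = atan 0.35 = 19.29°;  2α = 38.58°
n_0 = (-0.5980, -0.8015)
n_1 = (+0.1457, -0.9893)
n_2 = (+0.6494, -0.7605)
n_3 = (+0.9791, -0.2036)
n_4 = (+0.6704, +0.7420)
n_5 = (-0.2042, +0.9789)
n_6 = (-0.7734, +0.6339)
n_7 = (-0.9978, -0.0658)
  (0,1): δ = 134.90°  ·
  (0,2): δ = 102.78°  ·
  (0,3): δ = 65.02°  ·
  (0,4): δ = 5.37°  ✓
  (0,5): δ = 48.51°  ·
  (0,6): δ = 87.39°  ·
  (0,7): δ = 130.50°  ·
  (1,2): δ = 147.88°  ·
  (1,3): δ = 110.12°  ·
  (1,4): δ = 50.47°  ·
  (1,5): δ = 3.41°  ✓
  (1,6): δ = 42.29°  ·
  (1,7): δ = 85.40°  ·
  (2,3): δ = 142.24°  ·
  (2,4): δ = 82.59°  ·
  (2,5): δ = 28.71°  ✓
  (2,6): δ = 10.17°  ✓
  (2,7): δ = 53.28°  ·
  (3,4): δ = 120.35°  ·
  (3,5): δ = 66.47°  ·
  (3,6): δ = 27.59°  ✓
  (3,7): δ = 15.52°  ✓
  (4,5): δ = 126.12°  ·
  (4,6): δ = 87.24°  ·
  (4,7): δ = 44.13°  ·
  (5,6): δ = 141.12°  ·
  (5,7): δ = 98.01°  ·
  (6,7): δ = 136.89°  ·
antipodal pairs: 6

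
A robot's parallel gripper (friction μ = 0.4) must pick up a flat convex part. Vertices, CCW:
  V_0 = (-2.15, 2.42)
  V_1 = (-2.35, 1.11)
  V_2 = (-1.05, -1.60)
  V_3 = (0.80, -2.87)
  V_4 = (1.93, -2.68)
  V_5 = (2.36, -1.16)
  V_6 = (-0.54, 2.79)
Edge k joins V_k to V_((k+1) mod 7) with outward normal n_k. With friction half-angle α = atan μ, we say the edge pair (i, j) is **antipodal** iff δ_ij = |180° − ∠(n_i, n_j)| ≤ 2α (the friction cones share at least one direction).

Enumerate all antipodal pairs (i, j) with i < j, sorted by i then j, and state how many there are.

α = atan 0.4 = 21.80°;  2α = 43.60°
n_0 = (-0.9885, +0.1509)
n_1 = (-0.9016, -0.4325)
n_2 = (-0.5660, -0.8244)
n_3 = (+0.1658, -0.9862)
n_4 = (+0.9622, -0.2722)
n_5 = (+0.8061, +0.5918)
n_6 = (-0.2240, +0.9746)
  (0,1): δ = 145.69°  ·
  (0,2): δ = 115.79°  ·
  (0,3): δ = 71.78°  ·
  (0,4): δ = 7.12°  ✓
  (0,5): δ = 44.97°  ·
  (0,6): δ = 111.62°  ·
  (1,2): δ = 150.10°  ·
  (1,3): δ = 106.08°  ·
  (1,4): δ = 41.42°  ✓
  (1,5): δ = 10.66°  ✓
  (1,6): δ = 77.32°  ·
  (2,3): δ = 135.99°  ·
  (2,4): δ = 71.33°  ·
  (2,5): δ = 19.25°  ✓
  (2,6): δ = 47.41°  ·
  (3,4): δ = 115.34°  ·
  (3,5): δ = 63.26°  ·
  (3,6): δ = 3.40°  ✓
  (4,5): δ = 127.92°  ·
  (4,6): δ = 61.26°  ·
  (5,6): δ = 113.34°  ·
antipodal pairs: 5

count = 5; pairs: (0,4), (1,4), (1,5), (2,5), (3,6)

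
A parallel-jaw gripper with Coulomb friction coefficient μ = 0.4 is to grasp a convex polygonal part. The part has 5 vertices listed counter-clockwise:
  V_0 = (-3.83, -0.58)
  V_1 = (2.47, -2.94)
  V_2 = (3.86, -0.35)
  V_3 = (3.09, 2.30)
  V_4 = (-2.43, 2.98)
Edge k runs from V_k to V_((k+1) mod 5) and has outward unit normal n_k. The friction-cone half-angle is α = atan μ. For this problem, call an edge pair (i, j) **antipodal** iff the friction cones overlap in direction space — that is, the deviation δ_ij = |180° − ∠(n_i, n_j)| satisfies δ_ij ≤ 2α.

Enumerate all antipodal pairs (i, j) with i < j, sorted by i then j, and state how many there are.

count = 3; pairs: (0,3), (1,4), (2,4)

α = atan 0.4 = 21.80°;  2α = 43.60°
n_0 = (-0.3508, -0.9365)
n_1 = (+0.8811, -0.4729)
n_2 = (+0.9603, +0.2790)
n_3 = (+0.1223, +0.9925)
n_4 = (-0.9306, +0.3660)
  (0,1): δ = 97.69°  ·
  (0,2): δ = 53.26°  ·
  (0,3): δ = 13.51°  ✓
  (0,4): δ = 89.07°  ·
  (1,2): δ = 135.58°  ·
  (1,3): δ = 68.80°  ·
  (1,4): δ = 6.75°  ✓
  (2,3): δ = 113.22°  ·
  (2,4): δ = 37.67°  ✓
  (3,4): δ = 104.44°  ·
antipodal pairs: 3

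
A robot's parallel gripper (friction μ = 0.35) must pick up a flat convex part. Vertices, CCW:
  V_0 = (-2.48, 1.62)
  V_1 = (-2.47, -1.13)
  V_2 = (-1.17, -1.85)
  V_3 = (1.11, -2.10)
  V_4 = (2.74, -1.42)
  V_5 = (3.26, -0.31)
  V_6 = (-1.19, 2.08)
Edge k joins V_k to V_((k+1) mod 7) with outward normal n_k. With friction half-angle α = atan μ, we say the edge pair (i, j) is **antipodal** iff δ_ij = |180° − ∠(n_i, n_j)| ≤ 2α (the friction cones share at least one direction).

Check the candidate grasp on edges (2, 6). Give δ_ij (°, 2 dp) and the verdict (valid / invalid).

α = atan 0.35 = 19.29°;  2α = 38.58°
edge 2: e_2 = (+2.28, -0.25);  n_2 = (-0.1090, -0.9940)
edge 6: e_6 = (-1.29, -0.46);  n_6 = (-0.3359, +0.9419)
∠(n_2, n_6) = 154.12°
δ = |180° − 154.12°| = 25.88°
25.88° ≤ 2α = 38.58°  →  valid

δ = 25.88°, valid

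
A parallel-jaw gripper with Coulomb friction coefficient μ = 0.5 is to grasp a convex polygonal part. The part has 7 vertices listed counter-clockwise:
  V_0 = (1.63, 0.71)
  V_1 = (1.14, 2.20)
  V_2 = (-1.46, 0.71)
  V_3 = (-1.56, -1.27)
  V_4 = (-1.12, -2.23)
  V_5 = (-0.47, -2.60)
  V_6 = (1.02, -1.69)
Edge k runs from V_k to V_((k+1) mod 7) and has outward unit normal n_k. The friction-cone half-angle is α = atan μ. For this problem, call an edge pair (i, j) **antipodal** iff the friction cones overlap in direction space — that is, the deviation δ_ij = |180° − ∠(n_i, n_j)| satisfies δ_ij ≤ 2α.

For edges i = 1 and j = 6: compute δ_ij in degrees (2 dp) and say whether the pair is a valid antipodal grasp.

α = atan 0.5 = 26.57°;  2α = 53.13°
edge 1: e_1 = (-2.60, -1.49);  n_1 = (-0.4972, +0.8676)
edge 6: e_6 = (+0.61, +2.40);  n_6 = (+0.9692, -0.2463)
∠(n_1, n_6) = 134.08°
δ = |180° − 134.08°| = 45.92°
45.92° ≤ 2α = 53.13°  →  valid

δ = 45.92°, valid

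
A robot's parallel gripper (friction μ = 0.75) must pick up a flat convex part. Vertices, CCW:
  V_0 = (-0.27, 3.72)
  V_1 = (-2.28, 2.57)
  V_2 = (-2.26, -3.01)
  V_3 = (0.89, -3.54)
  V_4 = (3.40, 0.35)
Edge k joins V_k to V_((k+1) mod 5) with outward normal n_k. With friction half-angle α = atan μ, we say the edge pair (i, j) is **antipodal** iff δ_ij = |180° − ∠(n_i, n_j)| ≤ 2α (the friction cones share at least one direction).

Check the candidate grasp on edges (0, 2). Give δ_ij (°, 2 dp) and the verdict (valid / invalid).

α = atan 0.75 = 36.87°;  2α = 73.74°
edge 0: e_0 = (-2.01, -1.15);  n_0 = (-0.4966, +0.8680)
edge 2: e_2 = (+3.15, -0.53);  n_2 = (-0.1659, -0.9861)
∠(n_0, n_2) = 140.67°
δ = |180° − 140.67°| = 39.33°
39.33° ≤ 2α = 73.74°  →  valid

δ = 39.33°, valid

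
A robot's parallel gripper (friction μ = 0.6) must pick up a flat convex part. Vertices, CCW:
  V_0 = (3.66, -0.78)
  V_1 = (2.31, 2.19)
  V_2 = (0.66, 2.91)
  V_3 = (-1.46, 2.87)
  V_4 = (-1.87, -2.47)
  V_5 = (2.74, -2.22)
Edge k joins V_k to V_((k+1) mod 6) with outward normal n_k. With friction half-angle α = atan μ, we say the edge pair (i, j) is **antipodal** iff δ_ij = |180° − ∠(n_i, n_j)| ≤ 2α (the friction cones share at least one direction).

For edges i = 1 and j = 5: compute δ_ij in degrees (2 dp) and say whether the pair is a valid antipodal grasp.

α = atan 0.6 = 30.96°;  2α = 61.93°
edge 1: e_1 = (-1.65, +0.72);  n_1 = (+0.3999, +0.9165)
edge 5: e_5 = (+0.92, +1.44);  n_5 = (+0.8427, -0.5384)
∠(n_1, n_5) = 99.00°
δ = |180° − 99.00°| = 81.00°
81.00° > 2α = 61.93°  →  invalid

δ = 81.00°, invalid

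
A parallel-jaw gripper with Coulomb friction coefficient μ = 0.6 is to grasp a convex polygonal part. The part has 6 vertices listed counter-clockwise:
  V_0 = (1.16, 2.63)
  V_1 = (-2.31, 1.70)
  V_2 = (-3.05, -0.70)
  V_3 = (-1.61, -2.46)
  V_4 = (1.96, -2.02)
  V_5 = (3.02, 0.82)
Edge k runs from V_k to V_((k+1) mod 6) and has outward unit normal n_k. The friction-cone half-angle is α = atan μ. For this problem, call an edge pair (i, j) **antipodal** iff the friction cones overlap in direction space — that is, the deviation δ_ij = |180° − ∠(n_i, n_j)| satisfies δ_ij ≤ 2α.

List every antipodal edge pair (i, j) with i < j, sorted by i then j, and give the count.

α = atan 0.6 = 30.96°;  2α = 61.93°
n_0 = (-0.2589, +0.9659)
n_1 = (-0.9556, +0.2946)
n_2 = (-0.7740, -0.6332)
n_3 = (+0.1223, -0.9925)
n_4 = (+0.9369, -0.3497)
n_5 = (+0.6974, +0.7167)
  (0,1): δ = 122.14°  ·
  (0,2): δ = 65.71°  ·
  (0,3): δ = 7.98°  ✓
  (0,4): δ = 54.53°  ✓
  (0,5): δ = 120.78°  ·
  (1,2): δ = 123.57°  ·
  (1,3): δ = 65.84°  ·
  (1,4): δ = 3.33°  ✓
  (1,5): δ = 62.92°  ·
  (2,3): δ = 122.26°  ·
  (2,4): δ = 59.76°  ✓
  (2,5): δ = 6.49°  ✓
  (3,4): δ = 117.49°  ·
  (3,5): δ = 51.25°  ✓
  (4,5): δ = 113.75°  ·
antipodal pairs: 6

count = 6; pairs: (0,3), (0,4), (1,4), (2,4), (2,5), (3,5)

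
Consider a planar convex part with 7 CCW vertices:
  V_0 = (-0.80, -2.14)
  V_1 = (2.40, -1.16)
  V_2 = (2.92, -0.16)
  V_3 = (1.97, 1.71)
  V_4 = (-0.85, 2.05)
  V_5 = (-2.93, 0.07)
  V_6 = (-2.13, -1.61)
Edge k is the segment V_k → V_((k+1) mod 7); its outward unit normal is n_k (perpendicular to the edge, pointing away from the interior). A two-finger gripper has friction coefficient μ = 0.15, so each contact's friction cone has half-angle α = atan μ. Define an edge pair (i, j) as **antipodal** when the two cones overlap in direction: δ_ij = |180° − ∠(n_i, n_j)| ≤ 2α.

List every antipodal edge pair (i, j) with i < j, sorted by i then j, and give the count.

α = atan 0.15 = 8.53°;  2α = 17.06°
n_0 = (+0.2928, -0.9562)
n_1 = (+0.8872, -0.4614)
n_2 = (+0.8915, +0.4529)
n_3 = (+0.1197, +0.9928)
n_4 = (-0.6895, +0.7243)
n_5 = (-0.9029, -0.4299)
n_6 = (-0.3702, -0.9290)
  (0,1): δ = 134.50°  ·
  (0,2): δ = 80.10°  ·
  (0,3): δ = 23.90°  ·
  (0,4): δ = 26.56°  ·
  (0,5): δ = 98.44°  ·
  (0,6): δ = 141.25°  ·
  (1,2): δ = 125.59°  ·
  (1,3): δ = 69.40°  ·
  (1,4): δ = 18.94°  ·
  (1,5): δ = 52.94°  ·
  (1,6): δ = 95.75°  ·
  (2,3): δ = 123.81°  ·
  (2,4): δ = 73.34°  ·
  (2,5): δ = 1.47°  ✓
  (2,6): δ = 41.34°  ·
  (3,4): δ = 129.54°  ·
  (3,5): δ = 57.66°  ·
  (3,6): δ = 14.85°  ✓
  (4,5): δ = 108.13°  ·
  (4,6): δ = 65.32°  ·
  (5,6): δ = 137.19°  ·
antipodal pairs: 2

count = 2; pairs: (2,5), (3,6)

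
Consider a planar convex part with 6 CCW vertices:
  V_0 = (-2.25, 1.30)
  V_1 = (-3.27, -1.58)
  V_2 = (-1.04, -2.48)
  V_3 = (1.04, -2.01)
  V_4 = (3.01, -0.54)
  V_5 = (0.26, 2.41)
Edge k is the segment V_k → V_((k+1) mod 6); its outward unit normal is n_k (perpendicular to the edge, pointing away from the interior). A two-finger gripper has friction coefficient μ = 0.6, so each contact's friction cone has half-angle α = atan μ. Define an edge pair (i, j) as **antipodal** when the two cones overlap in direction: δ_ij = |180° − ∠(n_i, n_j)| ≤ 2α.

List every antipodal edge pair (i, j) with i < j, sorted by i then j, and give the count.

α = atan 0.6 = 30.96°;  2α = 61.93°
n_0 = (-0.9426, +0.3338)
n_1 = (-0.3743, -0.9273)
n_2 = (+0.2204, -0.9754)
n_3 = (+0.5980, -0.8015)
n_4 = (+0.7315, +0.6819)
n_5 = (-0.4044, +0.9146)
  (0,1): δ = 92.48°  ·
  (0,2): δ = 57.76°  ✓
  (0,3): δ = 33.77°  ✓
  (0,4): δ = 62.49°  ·
  (0,5): δ = 133.36°  ·
  (1,2): δ = 145.29°  ·
  (1,3): δ = 121.29°  ·
  (1,4): δ = 25.03°  ✓
  (1,5): δ = 45.83°  ✓
  (2,3): δ = 156.00°  ·
  (2,4): δ = 59.74°  ✓
  (2,5): δ = 11.12°  ✓
  (3,4): δ = 83.74°  ·
  (3,5): δ = 12.87°  ✓
  (4,5): δ = 109.13°  ·
antipodal pairs: 7

count = 7; pairs: (0,2), (0,3), (1,4), (1,5), (2,4), (2,5), (3,5)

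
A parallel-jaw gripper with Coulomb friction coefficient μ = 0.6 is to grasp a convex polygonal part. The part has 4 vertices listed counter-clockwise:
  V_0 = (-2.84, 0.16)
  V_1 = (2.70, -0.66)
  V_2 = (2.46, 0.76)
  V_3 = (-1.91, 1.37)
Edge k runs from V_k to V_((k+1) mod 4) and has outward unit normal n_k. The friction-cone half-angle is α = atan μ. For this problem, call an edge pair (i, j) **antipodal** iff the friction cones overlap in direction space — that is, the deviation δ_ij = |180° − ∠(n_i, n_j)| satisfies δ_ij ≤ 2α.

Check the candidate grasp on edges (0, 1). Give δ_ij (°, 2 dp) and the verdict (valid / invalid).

δ = 71.99°, invalid

α = atan 0.6 = 30.96°;  2α = 61.93°
edge 0: e_0 = (+5.54, -0.82);  n_0 = (-0.1464, -0.9892)
edge 1: e_1 = (-0.24, +1.42);  n_1 = (+0.9860, +0.1667)
∠(n_0, n_1) = 108.01°
δ = |180° − 108.01°| = 71.99°
71.99° > 2α = 61.93°  →  invalid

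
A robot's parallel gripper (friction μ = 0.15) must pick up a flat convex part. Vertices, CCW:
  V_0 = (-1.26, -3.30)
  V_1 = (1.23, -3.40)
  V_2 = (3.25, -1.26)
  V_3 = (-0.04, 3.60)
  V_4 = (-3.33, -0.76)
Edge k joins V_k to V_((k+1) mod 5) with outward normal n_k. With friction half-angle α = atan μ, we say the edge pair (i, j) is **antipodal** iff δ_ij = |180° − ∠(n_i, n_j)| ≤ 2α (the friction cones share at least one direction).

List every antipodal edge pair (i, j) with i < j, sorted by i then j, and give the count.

count = 2; pairs: (1,3), (2,4)

α = atan 0.15 = 8.53°;  2α = 17.06°
n_0 = (-0.0401, -0.9992)
n_1 = (+0.7272, -0.6864)
n_2 = (+0.8281, +0.5606)
n_3 = (-0.7982, +0.6023)
n_4 = (-0.7752, -0.6317)
  (0,1): δ = 131.05°  ·
  (0,2): δ = 53.60°  ·
  (0,3): δ = 55.26°  ·
  (0,4): δ = 131.48°  ·
  (1,2): δ = 102.56°  ·
  (1,3): δ = 6.31°  ✓
  (1,4): δ = 82.53°  ·
  (2,3): δ = 71.13°  ·
  (2,4): δ = 5.08°  ✓
  (3,4): δ = 103.78°  ·
antipodal pairs: 2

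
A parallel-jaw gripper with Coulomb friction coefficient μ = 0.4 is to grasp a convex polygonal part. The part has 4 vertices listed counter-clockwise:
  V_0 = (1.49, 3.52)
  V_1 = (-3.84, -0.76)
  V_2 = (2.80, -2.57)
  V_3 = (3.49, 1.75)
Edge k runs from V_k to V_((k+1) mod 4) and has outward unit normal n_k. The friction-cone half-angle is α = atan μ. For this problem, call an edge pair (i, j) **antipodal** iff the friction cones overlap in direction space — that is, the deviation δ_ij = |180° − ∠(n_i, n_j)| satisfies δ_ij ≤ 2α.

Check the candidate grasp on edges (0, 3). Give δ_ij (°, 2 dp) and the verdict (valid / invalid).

δ = 99.73°, invalid

α = atan 0.4 = 21.80°;  2α = 43.60°
edge 0: e_0 = (-5.33, -4.28);  n_0 = (-0.6261, +0.7797)
edge 3: e_3 = (-2.00, +1.77);  n_3 = (+0.6627, +0.7489)
∠(n_0, n_3) = 80.27°
δ = |180° − 80.27°| = 99.73°
99.73° > 2α = 43.60°  →  invalid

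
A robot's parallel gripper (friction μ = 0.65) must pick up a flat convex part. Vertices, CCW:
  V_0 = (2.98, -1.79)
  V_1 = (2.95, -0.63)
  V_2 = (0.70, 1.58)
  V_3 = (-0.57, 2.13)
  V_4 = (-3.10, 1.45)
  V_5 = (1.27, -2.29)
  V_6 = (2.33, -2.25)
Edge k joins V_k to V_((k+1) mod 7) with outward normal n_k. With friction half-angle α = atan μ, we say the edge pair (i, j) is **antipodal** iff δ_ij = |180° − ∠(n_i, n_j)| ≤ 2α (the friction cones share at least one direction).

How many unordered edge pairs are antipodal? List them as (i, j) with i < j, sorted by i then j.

count = 9; pairs: (0,4), (1,4), (1,5), (2,4), (2,5), (2,6), (3,4), (3,5), (3,6)

α = atan 0.65 = 33.02°;  2α = 66.05°
n_0 = (+0.9997, +0.0259)
n_1 = (+0.7007, +0.7134)
n_2 = (+0.3974, +0.9176)
n_3 = (-0.2596, +0.9657)
n_4 = (-0.6502, -0.7597)
n_5 = (+0.0377, -0.9993)
n_6 = (+0.5777, -0.8163)
  (0,1): δ = 135.97°  ·
  (0,2): δ = 114.90°  ·
  (0,3): δ = 76.44°  ·
  (0,4): δ = 47.96°  ✓
  (0,5): δ = 90.68°  ·
  (0,6): δ = 123.81°  ·
  (1,2): δ = 158.93°  ·
  (1,3): δ = 120.47°  ·
  (1,4): δ = 3.93°  ✓
  (1,5): δ = 46.65°  ✓
  (1,6): δ = 79.77°  ·
  (2,3): δ = 141.54°  ·
  (2,4): δ = 17.14°  ✓
  (2,5): δ = 25.58°  ✓
  (2,6): δ = 58.70°  ✓
  (3,4): δ = 55.60°  ✓
  (3,5): δ = 12.88°  ✓
  (3,6): δ = 20.24°  ✓
  (4,5): δ = 137.28°  ·
  (4,6): δ = 104.16°  ·
  (5,6): δ = 146.87°  ·
antipodal pairs: 9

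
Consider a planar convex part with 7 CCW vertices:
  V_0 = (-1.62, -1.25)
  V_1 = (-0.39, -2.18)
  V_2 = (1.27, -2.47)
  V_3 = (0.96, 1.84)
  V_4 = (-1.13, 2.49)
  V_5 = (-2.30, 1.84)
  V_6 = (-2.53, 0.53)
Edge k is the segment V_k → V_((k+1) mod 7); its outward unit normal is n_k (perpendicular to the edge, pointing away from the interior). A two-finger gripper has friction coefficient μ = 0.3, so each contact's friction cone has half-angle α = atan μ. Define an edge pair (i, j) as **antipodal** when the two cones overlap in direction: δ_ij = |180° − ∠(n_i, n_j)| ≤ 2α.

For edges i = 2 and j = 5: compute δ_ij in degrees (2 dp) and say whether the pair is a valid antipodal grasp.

α = atan 0.3 = 16.70°;  2α = 33.40°
edge 2: e_2 = (-0.31, +4.31);  n_2 = (+0.9974, +0.0717)
edge 5: e_5 = (-0.23, -1.31);  n_5 = (-0.9849, +0.1729)
∠(n_2, n_5) = 165.93°
δ = |180° − 165.93°| = 14.07°
14.07° ≤ 2α = 33.40°  →  valid

δ = 14.07°, valid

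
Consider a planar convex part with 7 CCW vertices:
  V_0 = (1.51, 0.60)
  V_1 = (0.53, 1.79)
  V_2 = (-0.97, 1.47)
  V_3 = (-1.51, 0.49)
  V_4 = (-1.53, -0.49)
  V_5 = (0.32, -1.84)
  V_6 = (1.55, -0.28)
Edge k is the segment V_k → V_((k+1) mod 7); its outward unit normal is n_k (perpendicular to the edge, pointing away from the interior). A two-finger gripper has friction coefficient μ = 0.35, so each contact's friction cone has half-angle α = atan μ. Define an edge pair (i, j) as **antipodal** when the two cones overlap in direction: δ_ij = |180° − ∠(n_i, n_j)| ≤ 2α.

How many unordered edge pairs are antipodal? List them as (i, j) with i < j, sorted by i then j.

α = atan 0.35 = 19.29°;  2α = 38.58°
n_0 = (+0.7719, +0.6357)
n_1 = (-0.2086, +0.9780)
n_2 = (-0.8758, +0.4826)
n_3 = (-0.9998, +0.0204)
n_4 = (-0.5895, -0.8078)
n_5 = (+0.7853, -0.6192)
n_6 = (+0.9990, +0.0454)
  (0,1): δ = 117.43°  ·
  (0,2): δ = 68.33°  ·
  (0,3): δ = 40.64°  ·
  (0,4): δ = 14.41°  ✓
  (0,5): δ = 102.27°  ·
  (0,6): δ = 143.13°  ·
  (1,2): δ = 130.90°  ·
  (1,3): δ = 103.21°  ·
  (1,4): δ = 48.16°  ·
  (1,5): δ = 39.70°  ·
  (1,6): δ = 80.56°  ·
  (2,3): δ = 152.31°  ·
  (2,4): δ = 97.26°  ·
  (2,5): δ = 9.40°  ✓
  (2,6): δ = 31.46°  ✓
  (3,4): δ = 124.95°  ·
  (3,5): δ = 37.09°  ✓
  (3,6): δ = 3.77°  ✓
  (4,5): δ = 92.14°  ·
  (4,6): δ = 51.28°  ·
  (5,6): δ = 139.14°  ·
antipodal pairs: 5

count = 5; pairs: (0,4), (2,5), (2,6), (3,5), (3,6)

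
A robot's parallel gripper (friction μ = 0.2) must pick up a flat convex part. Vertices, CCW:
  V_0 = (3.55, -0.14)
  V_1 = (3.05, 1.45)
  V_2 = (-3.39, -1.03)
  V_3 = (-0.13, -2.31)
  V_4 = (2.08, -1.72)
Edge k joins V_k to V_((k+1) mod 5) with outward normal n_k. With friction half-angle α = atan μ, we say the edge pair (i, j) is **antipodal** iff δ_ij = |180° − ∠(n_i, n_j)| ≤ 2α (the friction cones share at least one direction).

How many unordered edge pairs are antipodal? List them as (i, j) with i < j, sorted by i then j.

count = 1; pairs: (1,3)

α = atan 0.2 = 11.31°;  2α = 22.62°
n_0 = (+0.9539, +0.3000)
n_1 = (-0.3594, +0.9332)
n_2 = (-0.3655, -0.9308)
n_3 = (+0.2579, -0.9662)
n_4 = (+0.7321, -0.6812)
  (0,1): δ = 86.40°  ·
  (0,2): δ = 51.11°  ·
  (0,3): δ = 87.49°  ·
  (0,4): δ = 119.61°  ·
  (1,2): δ = 42.50°  ·
  (1,3): δ = 6.11°  ✓
  (1,4): δ = 26.00°  ·
  (2,3): δ = 143.62°  ·
  (2,4): δ = 111.50°  ·
  (3,4): δ = 147.88°  ·
antipodal pairs: 1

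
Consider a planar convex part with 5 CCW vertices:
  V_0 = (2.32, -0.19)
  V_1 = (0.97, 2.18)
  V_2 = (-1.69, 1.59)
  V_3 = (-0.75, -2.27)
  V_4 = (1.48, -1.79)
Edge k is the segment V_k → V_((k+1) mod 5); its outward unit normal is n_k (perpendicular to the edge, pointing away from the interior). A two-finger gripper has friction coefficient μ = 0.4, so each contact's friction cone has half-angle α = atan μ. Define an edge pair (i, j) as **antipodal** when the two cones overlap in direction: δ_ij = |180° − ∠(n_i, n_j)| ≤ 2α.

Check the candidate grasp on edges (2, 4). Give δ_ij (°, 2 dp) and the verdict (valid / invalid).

α = atan 0.4 = 21.80°;  2α = 43.60°
edge 2: e_2 = (+0.94, -3.86);  n_2 = (-0.9716, -0.2366)
edge 4: e_4 = (+0.84, +1.60);  n_4 = (+0.8854, -0.4648)
∠(n_2, n_4) = 138.61°
δ = |180° − 138.61°| = 41.39°
41.39° ≤ 2α = 43.60°  →  valid

δ = 41.39°, valid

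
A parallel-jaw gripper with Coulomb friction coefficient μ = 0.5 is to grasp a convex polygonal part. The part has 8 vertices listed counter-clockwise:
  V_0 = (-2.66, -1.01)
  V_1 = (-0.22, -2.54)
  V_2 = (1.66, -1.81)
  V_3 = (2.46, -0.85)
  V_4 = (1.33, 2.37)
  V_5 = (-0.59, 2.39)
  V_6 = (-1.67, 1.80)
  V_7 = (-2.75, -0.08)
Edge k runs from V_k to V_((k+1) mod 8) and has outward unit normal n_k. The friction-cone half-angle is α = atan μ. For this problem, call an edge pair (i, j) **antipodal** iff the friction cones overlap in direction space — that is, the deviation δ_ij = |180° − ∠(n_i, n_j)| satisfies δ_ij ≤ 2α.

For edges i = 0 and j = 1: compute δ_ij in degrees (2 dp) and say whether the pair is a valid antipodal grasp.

α = atan 0.5 = 26.57°;  2α = 53.13°
edge 0: e_0 = (+2.44, -1.53);  n_0 = (-0.5312, -0.8472)
edge 1: e_1 = (+1.88, +0.73);  n_1 = (+0.3620, -0.9322)
∠(n_0, n_1) = 53.31°
δ = |180° − 53.31°| = 126.69°
126.69° > 2α = 53.13°  →  invalid

δ = 126.69°, invalid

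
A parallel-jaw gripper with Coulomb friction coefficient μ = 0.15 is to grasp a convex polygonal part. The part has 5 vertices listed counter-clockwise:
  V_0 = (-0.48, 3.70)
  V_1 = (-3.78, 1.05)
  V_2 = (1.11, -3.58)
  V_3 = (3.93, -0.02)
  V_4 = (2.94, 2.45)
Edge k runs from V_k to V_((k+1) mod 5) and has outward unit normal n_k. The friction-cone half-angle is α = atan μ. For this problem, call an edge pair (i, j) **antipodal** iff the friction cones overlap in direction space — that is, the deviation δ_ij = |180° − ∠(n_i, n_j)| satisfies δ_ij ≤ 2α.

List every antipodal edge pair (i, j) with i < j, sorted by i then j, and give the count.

count = 1; pairs: (0,2)

α = atan 0.15 = 8.53°;  2α = 17.06°
n_0 = (-0.6261, +0.7797)
n_1 = (-0.6875, -0.7261)
n_2 = (+0.7839, -0.6209)
n_3 = (+0.9282, +0.3720)
n_4 = (+0.3433, +0.9392)
  (0,1): δ = 82.20°  ·
  (0,2): δ = 12.85°  ✓
  (0,3): δ = 73.08°  ·
  (0,4): δ = 121.16°  ·
  (1,2): δ = 84.95°  ·
  (1,3): δ = 24.72°  ·
  (1,4): δ = 23.36°  ·
  (2,3): δ = 119.77°  ·
  (2,4): δ = 71.69°  ·
  (3,4): δ = 131.92°  ·
antipodal pairs: 1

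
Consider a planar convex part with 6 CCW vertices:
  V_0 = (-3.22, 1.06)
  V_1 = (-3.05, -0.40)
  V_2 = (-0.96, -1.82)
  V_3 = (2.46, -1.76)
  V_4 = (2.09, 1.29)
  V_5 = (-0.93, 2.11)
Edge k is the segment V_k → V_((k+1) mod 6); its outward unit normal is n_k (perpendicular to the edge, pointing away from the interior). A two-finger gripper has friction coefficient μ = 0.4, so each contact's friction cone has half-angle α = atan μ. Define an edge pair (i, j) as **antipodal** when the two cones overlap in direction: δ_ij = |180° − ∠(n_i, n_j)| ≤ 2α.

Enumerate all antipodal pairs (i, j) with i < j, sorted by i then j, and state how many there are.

α = atan 0.4 = 21.80°;  2α = 43.60°
n_0 = (-0.9933, -0.1157)
n_1 = (-0.5620, -0.8271)
n_2 = (+0.0175, -0.9998)
n_3 = (+0.9927, +0.1204)
n_4 = (+0.2620, +0.9651)
n_5 = (-0.4168, +0.9090)
  (0,1): δ = 130.83°  ·
  (0,2): δ = 95.64°  ·
  (0,3): δ = 0.28°  ✓
  (0,4): δ = 68.17°  ·
  (0,5): δ = 107.99°  ·
  (1,2): δ = 144.80°  ·
  (1,3): δ = 48.89°  ·
  (1,4): δ = 19.00°  ✓
  (1,5): δ = 58.83°  ·
  (2,3): δ = 84.09°  ·
  (2,4): δ = 16.20°  ✓
  (2,5): δ = 23.63°  ✓
  (3,4): δ = 112.11°  ·
  (3,5): δ = 72.28°  ·
  (4,5): δ = 140.18°  ·
antipodal pairs: 4

count = 4; pairs: (0,3), (1,4), (2,4), (2,5)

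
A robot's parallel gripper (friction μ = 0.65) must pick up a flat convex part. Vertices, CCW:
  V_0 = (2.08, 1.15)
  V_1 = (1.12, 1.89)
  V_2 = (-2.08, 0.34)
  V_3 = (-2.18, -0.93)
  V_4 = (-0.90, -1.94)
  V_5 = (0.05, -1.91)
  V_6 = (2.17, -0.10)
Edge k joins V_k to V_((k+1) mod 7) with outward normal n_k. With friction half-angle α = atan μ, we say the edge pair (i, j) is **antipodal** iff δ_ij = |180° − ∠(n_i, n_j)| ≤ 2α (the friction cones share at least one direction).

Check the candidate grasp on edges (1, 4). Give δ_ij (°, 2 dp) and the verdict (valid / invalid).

α = atan 0.65 = 33.02°;  2α = 66.05°
edge 1: e_1 = (-3.20, -1.55);  n_1 = (-0.4359, +0.9000)
edge 4: e_4 = (+0.95, +0.03);  n_4 = (+0.0316, -0.9995)
∠(n_1, n_4) = 155.96°
δ = |180° − 155.96°| = 24.04°
24.04° ≤ 2α = 66.05°  →  valid

δ = 24.04°, valid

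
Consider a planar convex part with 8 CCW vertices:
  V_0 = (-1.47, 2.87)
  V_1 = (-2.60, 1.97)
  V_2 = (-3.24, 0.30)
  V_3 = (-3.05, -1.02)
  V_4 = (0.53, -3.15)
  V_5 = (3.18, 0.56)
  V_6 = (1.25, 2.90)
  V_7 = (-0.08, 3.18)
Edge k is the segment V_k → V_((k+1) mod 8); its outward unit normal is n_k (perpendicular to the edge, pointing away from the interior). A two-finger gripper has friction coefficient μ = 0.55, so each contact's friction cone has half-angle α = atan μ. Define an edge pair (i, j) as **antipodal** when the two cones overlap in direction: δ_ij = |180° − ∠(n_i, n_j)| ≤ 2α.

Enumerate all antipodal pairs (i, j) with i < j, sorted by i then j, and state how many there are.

count = 8; pairs: (0,4), (1,4), (2,4), (2,5), (3,5), (3,6), (3,7), (4,7)

α = atan 0.55 = 28.81°;  2α = 57.62°
n_0 = (-0.6230, +0.7822)
n_1 = (-0.9338, +0.3579)
n_2 = (-0.9898, -0.1425)
n_3 = (-0.5113, -0.8594)
n_4 = (+0.8137, -0.5812)
n_5 = (+0.7715, +0.6363)
n_6 = (+0.2060, +0.9785)
n_7 = (-0.2177, +0.9760)
  (0,1): δ = 149.50°  ·
  (0,2): δ = 120.35°  ·
  (0,3): δ = 69.29°  ·
  (0,4): δ = 15.93°  ✓
  (0,5): δ = 90.98°  ·
  (0,6): δ = 129.58°  ·
  (0,7): δ = 154.04°  ·
  (1,2): δ = 150.84°  ·
  (1,3): δ = 99.78°  ·
  (1,4): δ = 14.57°  ✓
  (1,5): δ = 60.48°  ·
  (1,6): δ = 99.08°  ·
  (1,7): δ = 123.54°  ·
  (2,3): δ = 128.94°  ·
  (2,4): δ = 43.73°  ✓
  (2,5): δ = 31.32°  ✓
  (2,6): δ = 69.92°  ·
  (2,7): δ = 94.38°  ·
  (3,4): δ = 94.79°  ·
  (3,5): δ = 19.73°  ✓
  (3,6): δ = 18.86°  ✓
  (3,7): δ = 43.32°  ✓
  (4,5): δ = 104.95°  ·
  (4,6): δ = 66.35°  ·
  (4,7): δ = 41.89°  ✓
  (5,6): δ = 141.40°  ·
  (5,7): δ = 116.94°  ·
  (6,7): δ = 155.54°  ·
antipodal pairs: 8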